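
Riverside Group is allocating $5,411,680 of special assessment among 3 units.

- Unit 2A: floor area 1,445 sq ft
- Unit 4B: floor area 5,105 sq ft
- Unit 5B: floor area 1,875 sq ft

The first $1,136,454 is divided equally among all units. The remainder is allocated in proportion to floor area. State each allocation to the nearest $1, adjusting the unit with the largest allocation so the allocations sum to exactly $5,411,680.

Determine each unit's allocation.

Unit 2A: $1,112,076; Unit 4B: $2,969,326; Unit 5B: $1,330,278

$1,136,454 shared equally gives $378,818 per unit.
Remainder $4,275,226 by floor area (total 8,425): Unit 2A 733,258.35 → $733,258; Unit 4B 2,590,507.86 → $2,590,508; Unit 5B 951,459.79 → $951,460.
Totals: Unit 2A $378,818 + $733,258 = $1,112,076; Unit 4B $378,818 + $2,590,508 = $2,969,326; Unit 5B $378,818 + $951,460 = $1,330,278.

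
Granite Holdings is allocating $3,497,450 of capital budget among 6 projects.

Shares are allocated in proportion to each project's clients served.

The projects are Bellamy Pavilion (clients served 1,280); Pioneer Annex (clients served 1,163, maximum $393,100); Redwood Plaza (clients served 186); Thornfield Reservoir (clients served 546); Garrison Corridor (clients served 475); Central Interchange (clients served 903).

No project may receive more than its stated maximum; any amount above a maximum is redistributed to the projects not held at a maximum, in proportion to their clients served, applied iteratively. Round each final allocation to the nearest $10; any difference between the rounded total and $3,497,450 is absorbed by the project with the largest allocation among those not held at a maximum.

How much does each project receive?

Combined clients served = 4,553.
Proportional shares (ignoring caps): Bellamy Pavilion 983,249.73; Pioneer Annex 893,374.56; Redwood Plaza 142,878.48; Thornfield Reservoir 419,417.46; Garrison Corridor 364,877.83; Central Interchange 693,651.95.
Cap binds for Pioneer Annex ($393,100); residual $3,104,350 reallocated over remaining clients served 3,390.
Shares after redistribution: Bellamy Pavilion 1,172,143.95 → $1,172,140; Redwood Plaza 170,327.17 → $170,330; Thornfield Reservoir 499,992.65 → $499,990; Garrison Corridor 434,975.29 → $434,980; Central Interchange 826,910.93 → $826,910.

Bellamy Pavilion: $1,172,140 | Pioneer Annex: $393,100 | Redwood Plaza: $170,330 | Thornfield Reservoir: $499,990 | Garrison Corridor: $434,980 | Central Interchange: $826,910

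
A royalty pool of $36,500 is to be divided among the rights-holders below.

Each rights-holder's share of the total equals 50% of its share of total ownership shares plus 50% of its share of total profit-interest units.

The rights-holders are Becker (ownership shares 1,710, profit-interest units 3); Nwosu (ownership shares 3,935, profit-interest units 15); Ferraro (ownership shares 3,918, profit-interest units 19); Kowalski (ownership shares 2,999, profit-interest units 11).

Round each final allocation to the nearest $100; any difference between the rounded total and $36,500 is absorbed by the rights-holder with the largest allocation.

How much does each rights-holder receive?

Becker: $3,600 | Nwosu: $11,400 | Ferraro: $13,000 | Kowalski: $8,500

Ownership shares total 12,562; profit-interest units total 48.
Composite weights (50% ownership shares + 50% profit-interest units): Becker 0.0993; Nwosu 0.3129; Ferraro 0.3539; Kowalski 0.2340.
Raw shares: Becker 3,624.90; Nwosu 11,419.87; Ferraro 12,916.01; Kowalski 8,539.22.
Rounded to nearest $100: Becker $3,600; Nwosu $11,400; Ferraro $12,900; Kowalski $8,500. Sum = $36,400.
Difference $36,500 − $36,400 = +$100 applied to largest allocation (Ferraro): Ferraro becomes $13,000.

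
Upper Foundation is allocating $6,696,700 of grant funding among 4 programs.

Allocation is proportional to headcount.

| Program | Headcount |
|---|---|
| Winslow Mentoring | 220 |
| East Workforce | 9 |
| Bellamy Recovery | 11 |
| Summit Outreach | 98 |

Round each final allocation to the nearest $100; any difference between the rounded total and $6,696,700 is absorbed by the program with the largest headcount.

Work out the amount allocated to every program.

Winslow Mentoring: $4,358,900 | East Workforce: $178,300 | Bellamy Recovery: $217,900 | Summit Outreach: $1,941,600

Headcount total: 220 + 9 + 11 + 98 = 338.
Unrounded shares: Winslow Mentoring 4,358,798.82; East Workforce 178,314.50; Bellamy Recovery 217,939.94; Summit Outreach 1,941,646.75.
After rounding ($100): Winslow Mentoring $4,358,800; East Workforce $178,300; Bellamy Recovery $217,900; Summit Outreach $1,941,600. Sum = $6,696,600.
Difference $6,696,700 − $6,696,600 = +$100 applied to largest headcount (Winslow Mentoring): Winslow Mentoring becomes $4,358,900.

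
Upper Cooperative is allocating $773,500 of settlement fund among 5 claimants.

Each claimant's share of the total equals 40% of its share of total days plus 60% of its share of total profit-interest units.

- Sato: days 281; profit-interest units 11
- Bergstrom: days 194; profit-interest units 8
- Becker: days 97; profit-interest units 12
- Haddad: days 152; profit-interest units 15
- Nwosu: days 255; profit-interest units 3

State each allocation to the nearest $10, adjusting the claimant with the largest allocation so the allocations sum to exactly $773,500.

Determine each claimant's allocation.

Totals — days 979, profit-interest units 49.
Blended shares (40% days + 60% profit-interest units): Sato 0.2495; Bergstrom 0.1772; Becker 0.1866; Haddad 0.2458; Nwosu 0.1409.
Proportional shares: Sato 192,992.05; Bergstrom 137,082.56; Becker 144,312.71; Haddad 190,109.02; Nwosu 109,003.66.
Rounded to nearest $10: Sato $192,990; Bergstrom $137,080; Becker $144,310; Haddad $190,110; Nwosu $109,000. Sum = $773,490.
Difference $773,500 − $773,490 = +$10 applied to largest allocation (Sato): Sato becomes $193,000.

Sato: $193,000; Bergstrom: $137,080; Becker: $144,310; Haddad: $190,110; Nwosu: $109,000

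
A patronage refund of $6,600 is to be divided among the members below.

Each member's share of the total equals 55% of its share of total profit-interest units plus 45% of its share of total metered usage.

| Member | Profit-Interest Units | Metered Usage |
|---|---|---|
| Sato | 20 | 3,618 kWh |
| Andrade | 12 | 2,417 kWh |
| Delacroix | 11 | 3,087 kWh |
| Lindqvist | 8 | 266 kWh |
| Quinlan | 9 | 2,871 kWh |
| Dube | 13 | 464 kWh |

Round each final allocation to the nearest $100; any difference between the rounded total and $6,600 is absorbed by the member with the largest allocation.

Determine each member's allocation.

Totals — profit-interest units 73, metered usage 12,723.
Blended shares (55% profit-interest units + 45% metered usage): Sato 0.2787; Andrade 0.1759; Delacroix 0.1921; Lindqvist 0.0697; Quinlan 0.1694; Dube 0.1144.
Pro-rata amounts: Sato 1,839.09; Andrade 1,160.93; Delacroix 1,267.60; Lindqvist 459.90; Quinlan 1,117.73; Dube 754.75.
After rounding ($100): Sato $1,800; Andrade $1,200; Delacroix $1,300; Lindqvist $500; Quinlan $1,100; Dube $800. Sum = $6,700.
Difference $6,600 − $6,700 = −$100 applied to largest allocation (Sato): Sato becomes $1,700.

Sato: $1,700 | Andrade: $1,200 | Delacroix: $1,300 | Lindqvist: $500 | Quinlan: $1,100 | Dube: $800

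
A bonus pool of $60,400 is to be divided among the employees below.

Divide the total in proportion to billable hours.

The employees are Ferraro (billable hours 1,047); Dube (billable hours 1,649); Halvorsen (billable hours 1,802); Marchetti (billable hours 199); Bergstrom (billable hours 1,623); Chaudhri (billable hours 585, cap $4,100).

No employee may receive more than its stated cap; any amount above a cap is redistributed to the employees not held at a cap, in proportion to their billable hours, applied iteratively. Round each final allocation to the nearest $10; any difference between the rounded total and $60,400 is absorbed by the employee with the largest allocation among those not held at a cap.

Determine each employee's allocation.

Ferraro: $9,330 | Dube: $14,690 | Halvorsen: $16,050 | Marchetti: $1,770 | Bergstrom: $14,460 | Chaudhri: $4,100

Combined billable hours = 6,905.
Proportional shares (ignoring caps): Ferraro 9,158.41; Dube 14,424.27; Halvorsen 15,762.61; Marchetti 1,740.71; Bergstrom 14,196.84; Chaudhri 5,117.16.
Held at cap: Chaudhri ($4,100); balance $56,300 reallocated over remaining billable hours 6,320.
Shares after redistribution: Ferraro 9,326.91 → $9,330; Dube 14,689.67 → $14,690; Halvorsen 16,052.63 → $16,050; Marchetti 1,772.74 → $1,770; Bergstrom 14,458.05 → $14,460.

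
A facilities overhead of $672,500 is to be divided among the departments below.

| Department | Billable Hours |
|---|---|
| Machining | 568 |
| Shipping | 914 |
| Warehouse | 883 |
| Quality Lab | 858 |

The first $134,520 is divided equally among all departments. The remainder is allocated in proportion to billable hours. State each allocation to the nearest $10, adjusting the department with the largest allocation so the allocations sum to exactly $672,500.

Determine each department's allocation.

Machining: $128,440 | Shipping: $186,190 | Warehouse: $181,020 | Quality Lab: $176,850

$134,520 shared equally gives $33,630 per department.
Remainder $537,980 by billable hours (total 3,223): Machining 94,810.00 → $94,810; Shipping 152,563.98 → $152,560; Warehouse 147,389.49 → $147,390; Quality Lab 143,216.52 → $143,220.
Totals: Machining $33,630 + $94,810 = $128,440; Shipping $33,630 + $152,560 = $186,190; Warehouse $33,630 + $147,390 = $181,020; Quality Lab $33,630 + $143,220 = $176,850.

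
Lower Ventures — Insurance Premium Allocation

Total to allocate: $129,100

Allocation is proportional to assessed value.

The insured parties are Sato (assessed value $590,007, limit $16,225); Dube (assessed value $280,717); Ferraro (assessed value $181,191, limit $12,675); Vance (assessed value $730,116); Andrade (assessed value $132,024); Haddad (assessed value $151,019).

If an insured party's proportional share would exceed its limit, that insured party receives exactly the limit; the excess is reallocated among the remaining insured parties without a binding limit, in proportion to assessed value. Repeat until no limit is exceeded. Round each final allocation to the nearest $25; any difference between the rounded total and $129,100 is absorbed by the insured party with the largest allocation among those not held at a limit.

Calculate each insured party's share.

Sato: $16,225 · Dube: $21,750 · Ferraro: $12,675 · Vance: $56,525 · Andrade: $10,225 · Haddad: $11,700

Assessed value total: 2,065,074.
Pro-rata shares before constraints: Sato 36,884.83; Dube 17,549.28; Ferraro 11,327.32; Vance 45,643.87; Andrade 8,253.60; Haddad 9,441.09.
Held at cap: Sato ($16,225); residual $112,875 reallocated over remaining assessed value 1,475,067.
Held at cap: Ferraro ($12,675); residual $100,200 reallocated over remaining assessed value 1,293,876.
Redistributed shares: Dube 21,739.21 → $21,750; Vance 56,541.45 → $56,550; Andrade 10,224.17 → $10,225; Haddad 11,695.17 → $11,700.
Rounding difference −$25 applied to Vance → $56,525.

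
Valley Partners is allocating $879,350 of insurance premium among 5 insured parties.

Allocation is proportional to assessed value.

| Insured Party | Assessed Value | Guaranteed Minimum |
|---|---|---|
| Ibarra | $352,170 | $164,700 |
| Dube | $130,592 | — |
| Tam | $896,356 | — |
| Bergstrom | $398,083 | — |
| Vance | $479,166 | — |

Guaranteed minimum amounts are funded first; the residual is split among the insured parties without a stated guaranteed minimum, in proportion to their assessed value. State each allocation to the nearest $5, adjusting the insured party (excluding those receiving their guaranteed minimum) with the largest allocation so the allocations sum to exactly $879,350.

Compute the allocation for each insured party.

Ibarra: $164,700 | Dube: $49,010 | Tam: $336,410 | Bergstrom: $149,400 | Vance: $179,830

Minimums first: Ibarra $164,700. Remaining pool $714,650.
Remaining pool split over remaining assessed value 1,904,197: Dube 49,011.51 → $49,010; Tam 336,404.70 → $336,405; Bergstrom 149,401.57 → $149,400; Vance 179,832.22 → $179,830.
Rounding difference +$5 applied to Tam → $336,410.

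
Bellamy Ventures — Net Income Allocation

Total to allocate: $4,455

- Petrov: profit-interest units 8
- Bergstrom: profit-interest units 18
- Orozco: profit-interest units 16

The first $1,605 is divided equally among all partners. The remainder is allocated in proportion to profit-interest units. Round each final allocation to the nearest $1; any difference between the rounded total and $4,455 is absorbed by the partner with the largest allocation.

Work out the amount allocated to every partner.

Equal tier: $1,605 ÷ 3 = $535 apiece.
Remainder $2,850 by profit-interest units (total 42): Petrov 542.86 → $543; Bergstrom 1,221.43 → $1,221; Orozco 1,085.71 → $1,086.
Totals: Petrov $535 + $543 = $1,078; Bergstrom $535 + $1,221 = $1,756; Orozco $535 + $1,086 = $1,621.

Petrov: $1,078 · Bergstrom: $1,756 · Orozco: $1,621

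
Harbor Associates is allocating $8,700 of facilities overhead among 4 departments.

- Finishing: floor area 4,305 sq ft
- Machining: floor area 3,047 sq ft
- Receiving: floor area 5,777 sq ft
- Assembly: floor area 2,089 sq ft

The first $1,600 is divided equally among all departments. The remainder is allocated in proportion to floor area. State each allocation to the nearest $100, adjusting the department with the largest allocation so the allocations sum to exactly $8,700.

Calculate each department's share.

Equal tier: $1,600 ÷ 4 = $400 apiece.
Remainder $7,100 by floor area (total 15,218): Finishing 2,008.51 → $2,000; Machining 1,421.59 → $1,400; Receiving 2,695.28 → $2,700; Assembly 974.63 → $1,000.
Totals: Finishing $400 + $2,000 = $2,400; Machining $400 + $1,400 = $1,800; Receiving $400 + $2,700 = $3,100; Assembly $400 + $1,000 = $1,400.

Finishing: $2,400; Machining: $1,800; Receiving: $3,100; Assembly: $1,400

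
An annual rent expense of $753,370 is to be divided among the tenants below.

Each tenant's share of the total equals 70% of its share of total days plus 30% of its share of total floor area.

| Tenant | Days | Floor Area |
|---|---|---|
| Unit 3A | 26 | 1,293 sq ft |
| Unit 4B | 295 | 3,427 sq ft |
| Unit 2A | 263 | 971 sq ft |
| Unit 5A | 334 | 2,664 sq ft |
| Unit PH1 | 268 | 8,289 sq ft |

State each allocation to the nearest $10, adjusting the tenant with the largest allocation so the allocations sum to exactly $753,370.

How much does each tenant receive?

Totals — days 1,186, floor area 16,644.
Combined weights (70% days + 30% floor area): Unit 3A 0.0387; Unit 4B 0.2359; Unit 2A 0.1727; Unit 5A 0.2452; Unit PH1 0.3076.
Proportional shares: Unit 3A 29,118.80; Unit 4B 177,708.44; Unit 2A 130,129.19; Unit 5A 184,689.05; Unit PH1 231,724.52.
After rounding ($10): Unit 3A $29,120; Unit 4B $177,710; Unit 2A $130,130; Unit 5A $184,690; Unit PH1 $231,720. Sum = $753,370.
No rounding difference to absorb.

Unit 3A: $29,120 · Unit 4B: $177,710 · Unit 2A: $130,130 · Unit 5A: $184,690 · Unit PH1: $231,720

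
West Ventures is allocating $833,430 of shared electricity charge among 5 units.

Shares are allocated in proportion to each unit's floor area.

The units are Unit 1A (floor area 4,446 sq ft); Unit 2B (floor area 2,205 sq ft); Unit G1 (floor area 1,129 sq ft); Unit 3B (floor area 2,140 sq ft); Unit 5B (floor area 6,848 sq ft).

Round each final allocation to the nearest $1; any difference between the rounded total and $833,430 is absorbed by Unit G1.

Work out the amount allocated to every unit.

Total floor area = 16,768.
Raw shares: Unit 1A 4,446/16,768 × $833,430 = 220,982.21; Unit 2B 2,205/16,768 × $833,430 = 109,596.44; Unit G1 1,129/16,768 × $833,430 = 56,115.37; Unit 3B 2,140/16,768 × $833,430 = 106,365.71; Unit 5B 6,848/16,768 × $833,430 = 340,370.27.
Rounded to nearest $1: Unit 1A $220,982; Unit 2B $109,596; Unit G1 $56,115; Unit 3B $106,366; Unit 5B $340,370. Sum = $833,429.
Difference $833,430 − $833,429 = +$1 applied to Unit G1: Unit G1 becomes $56,116.

Unit 1A: $220,982 | Unit 2B: $109,596 | Unit G1: $56,116 | Unit 3B: $106,366 | Unit 5B: $340,370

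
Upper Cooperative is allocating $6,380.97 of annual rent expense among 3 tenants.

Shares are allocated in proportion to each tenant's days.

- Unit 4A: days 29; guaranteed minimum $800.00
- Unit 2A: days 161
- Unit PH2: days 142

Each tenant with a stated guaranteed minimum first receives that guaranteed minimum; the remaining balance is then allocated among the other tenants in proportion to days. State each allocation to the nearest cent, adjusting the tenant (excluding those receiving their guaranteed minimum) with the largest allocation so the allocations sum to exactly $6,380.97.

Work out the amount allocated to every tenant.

Unit 4A: $800.00 | Unit 2A: $2,965.47 | Unit PH2: $2,615.50

Minimums first: Unit 4A $800.00. Balance $5,580.97.
Balance split over remaining days 303: Unit 2A 2,965.4659 → $2,965.47; Unit PH2 2,615.5041 → $2,615.50.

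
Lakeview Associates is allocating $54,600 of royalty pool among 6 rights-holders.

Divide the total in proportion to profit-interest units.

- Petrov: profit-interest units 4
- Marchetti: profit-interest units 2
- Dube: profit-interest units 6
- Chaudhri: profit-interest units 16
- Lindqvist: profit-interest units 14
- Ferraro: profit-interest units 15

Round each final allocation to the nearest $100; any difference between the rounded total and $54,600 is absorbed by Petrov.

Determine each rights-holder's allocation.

Total profit-interest units = 57.
Pro-rata amounts: Petrov 4/57 × $54,600 = 3,831.58; Marchetti 2/57 × $54,600 = 1,915.79; Dube 6/57 × $54,600 = 5,747.37; Chaudhri 16/57 × $54,600 = 15,326.32; Lindqvist 14/57 × $54,600 = 13,410.53; Ferraro 15/57 × $54,600 = 14,368.42.
After rounding ($100): Petrov $3,800; Marchetti $1,900; Dube $5,700; Chaudhri $15,300; Lindqvist $13,400; Ferraro $14,400. Sum = $54,500.
Difference $54,600 − $54,500 = +$100 applied to Petrov: Petrov becomes $3,900.

Petrov: $3,900; Marchetti: $1,900; Dube: $5,700; Chaudhri: $15,300; Lindqvist: $13,400; Ferraro: $14,400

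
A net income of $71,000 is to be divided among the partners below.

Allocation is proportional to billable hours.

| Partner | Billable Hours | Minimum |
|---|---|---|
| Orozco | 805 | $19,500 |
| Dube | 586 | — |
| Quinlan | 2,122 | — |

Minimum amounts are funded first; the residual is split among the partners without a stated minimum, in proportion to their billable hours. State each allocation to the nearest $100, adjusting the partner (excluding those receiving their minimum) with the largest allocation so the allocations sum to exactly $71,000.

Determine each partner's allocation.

Fund the minimums — Orozco $19,500. Remaining pool $51,500.
Remaining pool split over remaining billable hours 2,708: Dube 11,144.39 → $11,100; Quinlan 40,355.61 → $40,400.

Orozco: $19,500; Dube: $11,100; Quinlan: $40,400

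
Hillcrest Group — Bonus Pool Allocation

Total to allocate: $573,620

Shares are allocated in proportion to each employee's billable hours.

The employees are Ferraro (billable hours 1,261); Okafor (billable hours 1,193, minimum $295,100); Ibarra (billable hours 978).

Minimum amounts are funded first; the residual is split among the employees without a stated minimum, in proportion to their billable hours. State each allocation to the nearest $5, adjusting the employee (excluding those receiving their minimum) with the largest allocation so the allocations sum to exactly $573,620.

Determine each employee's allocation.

Ferraro: $156,860 · Okafor: $295,100 · Ibarra: $121,660

Minimums first: Okafor $295,100. Remaining pool $278,520.
Remaining pool split over remaining billable hours 2,239: Ferraro 156,861.87 → $156,860; Ibarra 121,658.13 → $121,660.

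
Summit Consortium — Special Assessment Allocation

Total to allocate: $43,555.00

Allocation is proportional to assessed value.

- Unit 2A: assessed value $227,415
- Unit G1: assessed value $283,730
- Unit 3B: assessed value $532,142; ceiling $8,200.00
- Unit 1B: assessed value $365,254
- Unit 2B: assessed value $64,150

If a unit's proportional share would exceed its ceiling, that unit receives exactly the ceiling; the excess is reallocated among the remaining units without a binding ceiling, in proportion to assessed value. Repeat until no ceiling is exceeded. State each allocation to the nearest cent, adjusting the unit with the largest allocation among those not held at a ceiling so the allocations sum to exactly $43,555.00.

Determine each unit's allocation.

Unit 2A: $8,548.47 | Unit G1: $10,665.34 | Unit 3B: $8,200.00 | Unit 1B: $13,729.81 | Unit 2B: $2,411.38

Assessed value total: 1,472,691.
Proportional shares (ignoring caps): Unit 2A 6,725.8239; Unit G1 8,391.3463; Unit 3B 15,738.1588; Unit 1B 10,802.4276; Unit 2B 1,897.2434.
Held at cap: Unit 3B ($8,200.00); residual $35,355.00 reallocated over remaining assessed value 940,549.
Redistributed shares: Unit 2A 8,548.4726 → $8,548.47; Unit G1 10,665.3392 → $10,665.34; Unit 1B 13,729.8059 → $13,729.81; Unit 2B 2,411.3823 → $2,411.38.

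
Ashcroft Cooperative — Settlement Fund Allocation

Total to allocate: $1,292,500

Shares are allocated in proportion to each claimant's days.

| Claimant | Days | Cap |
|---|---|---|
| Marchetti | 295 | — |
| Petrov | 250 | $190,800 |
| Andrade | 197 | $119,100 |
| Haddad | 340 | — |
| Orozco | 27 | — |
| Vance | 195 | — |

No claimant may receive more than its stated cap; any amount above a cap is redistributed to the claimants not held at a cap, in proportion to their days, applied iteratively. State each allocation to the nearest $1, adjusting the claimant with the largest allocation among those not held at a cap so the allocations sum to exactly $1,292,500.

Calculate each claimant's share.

Sum of days: 1,304.
Unconstrained shares: Marchetti 292,398.39; Petrov 247,795.25; Andrade 195,262.65; Haddad 337,001.53; Orozco 26,761.89; Vance 193,280.29.
Cap binds for Petrov ($190,800), Andrade ($119,100); remaining pool $982,600 reallocated over remaining days 857.
Remaining shares: Marchetti 338,234.54 → $338,235; Haddad 389,829.64 → $389,830; Orozco 30,957.06 → $30,957; Vance 223,578.76 → $223,579.
Rounding difference −$1 applied to Haddad → $389,829.

Marchetti: $338,235; Petrov: $190,800; Andrade: $119,100; Haddad: $389,829; Orozco: $30,957; Vance: $223,579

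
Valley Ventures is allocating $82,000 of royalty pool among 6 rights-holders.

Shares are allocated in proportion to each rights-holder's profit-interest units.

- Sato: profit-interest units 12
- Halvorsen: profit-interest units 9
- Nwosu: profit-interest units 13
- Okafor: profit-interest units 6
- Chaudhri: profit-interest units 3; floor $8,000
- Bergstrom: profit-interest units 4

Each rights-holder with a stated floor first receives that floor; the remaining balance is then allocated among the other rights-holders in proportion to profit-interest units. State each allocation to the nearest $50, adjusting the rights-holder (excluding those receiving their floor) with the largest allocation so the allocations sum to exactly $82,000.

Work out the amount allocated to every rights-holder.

Minimums first: Chaudhri $8,000. Balance $74,000.
Balance split over remaining profit-interest units 44: Sato 20,181.82 → $20,200; Halvorsen 15,136.36 → $15,150; Nwosu 21,863.64 → $21,850; Okafor 10,090.91 → $10,100; Bergstrom 6,727.27 → $6,750.
Rounding difference −$50 applied to Nwosu → $21,800.

Sato: $20,200; Halvorsen: $15,150; Nwosu: $21,800; Okafor: $10,100; Chaudhri: $8,000; Bergstrom: $6,750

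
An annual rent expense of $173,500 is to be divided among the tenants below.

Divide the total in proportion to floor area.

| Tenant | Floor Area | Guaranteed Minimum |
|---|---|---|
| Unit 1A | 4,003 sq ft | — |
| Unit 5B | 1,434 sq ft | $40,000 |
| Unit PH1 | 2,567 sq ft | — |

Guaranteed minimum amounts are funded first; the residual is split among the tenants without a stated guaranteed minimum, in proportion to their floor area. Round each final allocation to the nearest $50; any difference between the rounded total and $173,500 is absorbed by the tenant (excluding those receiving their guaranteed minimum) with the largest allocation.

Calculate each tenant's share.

Fund the minimums — Unit 5B $40,000. Balance $133,500.
Balance split over remaining floor area 6,570: Unit 1A 81,339.50 → $81,350; Unit PH1 52,160.50 → $52,150.

Unit 1A: $81,350; Unit 5B: $40,000; Unit PH1: $52,150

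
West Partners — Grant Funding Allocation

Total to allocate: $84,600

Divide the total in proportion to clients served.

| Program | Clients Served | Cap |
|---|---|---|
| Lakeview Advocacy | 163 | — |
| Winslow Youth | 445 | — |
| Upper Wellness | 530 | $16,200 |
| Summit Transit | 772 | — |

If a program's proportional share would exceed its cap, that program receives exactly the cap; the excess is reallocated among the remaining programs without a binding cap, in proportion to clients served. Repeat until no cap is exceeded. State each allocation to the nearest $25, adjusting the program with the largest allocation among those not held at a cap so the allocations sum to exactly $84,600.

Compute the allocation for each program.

Sum of clients served: 1,910.
Pro-rata shares before constraints: Lakeview Advocacy 7,219.79; Winslow Youth 19,710.47; Upper Wellness 23,475.39; Summit Transit 34,194.35.
Cap binds for Upper Wellness ($16,200); residual $68,400 reallocated over remaining clients served 1,380.
Remaining shares: Lakeview Advocacy 8,079.13 → $8,075; Winslow Youth 22,056.52 → $22,050; Summit Transit 38,264.35 → $38,275.

Lakeview Advocacy: $8,075 | Winslow Youth: $22,050 | Upper Wellness: $16,200 | Summit Transit: $38,275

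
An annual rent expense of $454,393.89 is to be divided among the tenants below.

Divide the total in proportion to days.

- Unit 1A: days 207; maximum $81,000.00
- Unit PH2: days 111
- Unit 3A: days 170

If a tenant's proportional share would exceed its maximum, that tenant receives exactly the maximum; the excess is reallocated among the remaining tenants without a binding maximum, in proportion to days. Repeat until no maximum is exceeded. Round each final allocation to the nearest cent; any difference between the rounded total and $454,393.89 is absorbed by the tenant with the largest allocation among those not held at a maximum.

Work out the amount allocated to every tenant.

Unit 1A: $81,000.00; Unit PH2: $147,497.23; Unit 3A: $225,896.66

Combined days = 488.
Unconstrained shares: Unit 1A 192,744.9492; Unit PH2 103,355.9873; Unit 3A 158,292.9535.
Held at cap: Unit 1A ($81,000.00); residual $373,393.89 reallocated over remaining days 281.
Remaining shares: Unit PH2 147,497.2306 → $147,497.23; Unit 3A 225,896.6594 → $225,896.66.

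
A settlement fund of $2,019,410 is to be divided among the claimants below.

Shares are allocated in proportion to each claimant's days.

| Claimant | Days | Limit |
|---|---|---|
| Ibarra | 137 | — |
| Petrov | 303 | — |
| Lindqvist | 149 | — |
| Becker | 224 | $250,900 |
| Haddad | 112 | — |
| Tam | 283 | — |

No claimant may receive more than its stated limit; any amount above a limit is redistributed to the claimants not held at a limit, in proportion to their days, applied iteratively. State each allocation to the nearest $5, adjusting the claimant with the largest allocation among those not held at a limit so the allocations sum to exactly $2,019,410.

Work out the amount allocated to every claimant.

Days total: 1,208.
Unconstrained shares: Ibarra 229,022.49; Petrov 506,524.20; Lindqvist 249,082.86; Becker 374,460.13; Haddad 187,230.07; Tam 473,090.26.
Held at cap: Becker ($250,900); residual $1,768,510 reallocated over remaining days 984.
Shares after redistribution: Ibarra 246,225.48 → $246,225; Petrov 544,571.68 → $544,570; Lindqvist 267,792.67 → $267,795; Haddad 201,293.82 → $201,295; Tam 508,626.35 → $508,625.

Ibarra: $246,225 · Petrov: $544,570 · Lindqvist: $267,795 · Becker: $250,900 · Haddad: $201,295 · Tam: $508,625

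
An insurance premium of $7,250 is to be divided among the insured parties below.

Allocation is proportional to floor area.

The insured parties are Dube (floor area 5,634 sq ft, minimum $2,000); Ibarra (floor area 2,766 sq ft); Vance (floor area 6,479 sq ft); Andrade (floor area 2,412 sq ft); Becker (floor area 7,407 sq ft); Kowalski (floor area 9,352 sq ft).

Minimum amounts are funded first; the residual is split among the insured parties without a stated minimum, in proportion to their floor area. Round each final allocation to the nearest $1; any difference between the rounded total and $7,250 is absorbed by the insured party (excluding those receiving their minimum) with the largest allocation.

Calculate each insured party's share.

Dube: $2,000 · Ibarra: $511 · Vance: $1,197 · Andrade: $446 · Becker: $1,368 · Kowalski: $1,728

Guaranteed amounts: Dube $2,000. Residual $5,250.
Residual split over remaining floor area 28,416: Ibarra 511.03 → $511; Vance 1,197.03 → $1,197; Andrade 445.63 → $446; Becker 1,368.48 → $1,368; Kowalski 1,727.83 → $1,728.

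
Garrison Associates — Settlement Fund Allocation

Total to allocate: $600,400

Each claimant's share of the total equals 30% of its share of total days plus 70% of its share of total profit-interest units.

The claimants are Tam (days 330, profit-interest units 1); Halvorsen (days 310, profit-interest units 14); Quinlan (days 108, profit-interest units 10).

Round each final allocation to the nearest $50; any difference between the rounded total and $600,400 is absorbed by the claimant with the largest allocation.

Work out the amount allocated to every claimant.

Totals — days 748, profit-interest units 25.
Composite weights (30% days + 70% profit-interest units): Tam 0.1604; Halvorsen 0.5163; Quinlan 0.3233.
Raw shares: Tam 96,275.91; Halvorsen 310,005.46; Quinlan 194,118.63.
Rounded to nearest $50: Tam $96,300; Halvorsen $310,000; Quinlan $194,100. Sum = $600,400.
No rounding difference to absorb.

Tam: $96,300 · Halvorsen: $310,000 · Quinlan: $194,100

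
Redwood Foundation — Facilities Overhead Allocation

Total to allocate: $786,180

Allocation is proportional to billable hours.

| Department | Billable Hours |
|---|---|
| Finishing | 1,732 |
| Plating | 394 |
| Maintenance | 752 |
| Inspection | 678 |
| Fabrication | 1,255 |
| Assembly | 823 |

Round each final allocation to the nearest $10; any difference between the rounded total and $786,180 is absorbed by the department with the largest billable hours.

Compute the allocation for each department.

Finishing: $241,680; Plating: $54,980; Maintenance: $104,940; Inspection: $94,610; Fabrication: $175,130; Assembly: $114,840

Billable hours total: 1,732 + 394 + 752 + 678 + 1,255 + 823 = 5,634.
Unrounded shares: Finishing 241,686.86; Plating 54,979.57; Maintenance 104,935.63; Inspection 94,609.52; Fabrication 175,125.29; Assembly 114,843.12.
Rounded to nearest $10: Finishing $241,690; Plating $54,980; Maintenance $104,940; Inspection $94,610; Fabrication $175,130; Assembly $114,840. Sum = $786,190.
Difference $786,180 − $786,190 = −$10 applied to largest billable hours (Finishing): Finishing becomes $241,680.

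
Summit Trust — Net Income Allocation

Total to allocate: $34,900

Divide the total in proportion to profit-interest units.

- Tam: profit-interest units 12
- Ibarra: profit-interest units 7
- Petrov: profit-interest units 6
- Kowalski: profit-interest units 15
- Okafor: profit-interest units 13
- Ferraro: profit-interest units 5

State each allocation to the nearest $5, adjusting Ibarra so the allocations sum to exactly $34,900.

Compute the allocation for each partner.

Total profit-interest units = 58.
Raw shares: Tam 12/58 × $34,900 = 7,220.69; Ibarra 7/58 × $34,900 = 4,212.07; Petrov 6/58 × $34,900 = 3,610.34; Kowalski 15/58 × $34,900 = 9,025.86; Okafor 13/58 × $34,900 = 7,822.41; Ferraro 5/58 × $34,900 = 3,008.62.
At nearest $5: Tam $7,220; Ibarra $4,210; Petrov $3,610; Kowalski $9,025; Okafor $7,820; Ferraro $3,010. Sum = $34,895.
Difference $34,900 − $34,895 = +$5 applied to Ibarra: Ibarra becomes $4,215.

Tam: $7,220 | Ibarra: $4,215 | Petrov: $3,610 | Kowalski: $9,025 | Okafor: $7,820 | Ferraro: $3,010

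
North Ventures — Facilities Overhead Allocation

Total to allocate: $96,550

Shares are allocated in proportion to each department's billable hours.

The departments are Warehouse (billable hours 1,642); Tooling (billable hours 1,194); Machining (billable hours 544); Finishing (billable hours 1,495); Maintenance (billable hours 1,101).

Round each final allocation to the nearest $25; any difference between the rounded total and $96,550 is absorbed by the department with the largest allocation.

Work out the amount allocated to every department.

Warehouse: $26,500 | Tooling: $19,300 | Machining: $8,800 | Finishing: $24,150 | Maintenance: $17,800

Sum of billable hours: 5,976.
Pro-rata amounts: Warehouse 1,642/5,976 × $96,550 = 26,528.63; Tooling 1,194/5,976 × $96,550 = 19,290.61; Machining 544/5,976 × $96,550 = 8,789.02; Finishing 1,495/5,976 × $96,550 = 24,153.66; Maintenance 1,101/5,976 × $96,550 = 17,788.08.
Rounded to nearest $25: Warehouse $26,525; Tooling $19,300; Machining $8,800; Finishing $24,150; Maintenance $17,800. Sum = $96,575.
Difference $96,550 − $96,575 = −$25 applied to largest allocation (Warehouse): Warehouse becomes $26,500.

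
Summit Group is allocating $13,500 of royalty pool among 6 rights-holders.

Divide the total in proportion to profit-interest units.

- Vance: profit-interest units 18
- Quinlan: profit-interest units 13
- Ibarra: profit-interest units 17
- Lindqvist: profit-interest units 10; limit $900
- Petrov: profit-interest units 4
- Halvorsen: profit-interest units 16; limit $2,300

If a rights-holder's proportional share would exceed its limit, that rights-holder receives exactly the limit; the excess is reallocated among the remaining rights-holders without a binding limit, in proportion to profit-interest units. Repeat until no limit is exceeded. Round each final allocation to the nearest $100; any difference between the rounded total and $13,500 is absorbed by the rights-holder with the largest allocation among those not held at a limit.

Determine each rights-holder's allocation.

Vance: $3,500; Quinlan: $2,600; Ibarra: $3,400; Lindqvist: $900; Petrov: $800; Halvorsen: $2,300

Total profit-interest units = 78.
Pro-rata shares before constraints: Vance 3,115.38; Quinlan 2,250.00; Ibarra 2,942.31; Lindqvist 1,730.77; Petrov 692.31; Halvorsen 2,769.23.
Held at cap: Lindqvist ($900), Halvorsen ($2,300); remaining pool $10,300 reallocated over remaining profit-interest units 52.
Redistributed shares: Vance 3,565.38 → $3,600; Quinlan 2,575.00 → $2,600; Ibarra 3,367.31 → $3,400; Petrov 792.31 → $800.
Rounding difference −$100 applied to Vance → $3,500.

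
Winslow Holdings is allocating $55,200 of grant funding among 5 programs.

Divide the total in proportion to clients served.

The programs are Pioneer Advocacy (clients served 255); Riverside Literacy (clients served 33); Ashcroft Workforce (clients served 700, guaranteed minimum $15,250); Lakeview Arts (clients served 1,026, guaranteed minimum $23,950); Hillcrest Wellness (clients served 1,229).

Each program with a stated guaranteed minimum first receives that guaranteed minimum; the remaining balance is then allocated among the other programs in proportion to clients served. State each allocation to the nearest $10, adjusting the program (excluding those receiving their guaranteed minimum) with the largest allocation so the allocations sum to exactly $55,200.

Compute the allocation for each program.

Pioneer Advocacy: $2,690 | Riverside Literacy: $350 | Ashcroft Workforce: $15,250 | Lakeview Arts: $23,950 | Hillcrest Wellness: $12,960

Minimums first: Ashcroft Workforce $15,250; Lakeview Arts $23,950. Remaining pool $16,000.
Remaining pool split over remaining clients served 1,517: Pioneer Advocacy 2,689.52 → $2,690; Riverside Literacy 348.06 → $350; Hillcrest Wellness 12,962.43 → $12,960.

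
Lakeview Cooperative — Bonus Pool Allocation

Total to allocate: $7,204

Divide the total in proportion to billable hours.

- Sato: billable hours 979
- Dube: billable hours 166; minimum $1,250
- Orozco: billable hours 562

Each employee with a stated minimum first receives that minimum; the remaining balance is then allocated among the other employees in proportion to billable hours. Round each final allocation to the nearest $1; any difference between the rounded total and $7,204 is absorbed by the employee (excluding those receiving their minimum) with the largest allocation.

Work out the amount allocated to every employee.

Sato: $3,783 · Dube: $1,250 · Orozco: $2,171

Guaranteed amounts: Dube $1,250. Residual $5,954.
Residual split over remaining billable hours 1,541: Sato 3,782.59 → $3,783; Orozco 2,171.41 → $2,171.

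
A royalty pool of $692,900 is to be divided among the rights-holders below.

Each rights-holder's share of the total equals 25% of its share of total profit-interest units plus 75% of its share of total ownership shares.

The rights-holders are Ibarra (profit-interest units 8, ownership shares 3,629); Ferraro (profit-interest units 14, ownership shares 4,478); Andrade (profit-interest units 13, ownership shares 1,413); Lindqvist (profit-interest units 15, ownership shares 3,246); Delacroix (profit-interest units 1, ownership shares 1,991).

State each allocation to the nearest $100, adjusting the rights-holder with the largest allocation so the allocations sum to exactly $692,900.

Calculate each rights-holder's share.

Ibarra: $155,000 · Ferraro: $205,200 · Andrade: $93,900 · Lindqvist: $165,300 · Delacroix: $73,500

Profit-interest units total 51; ownership shares total 14,757.
Blended shares (25% profit-interest units + 75% ownership shares): Ibarra 0.2237; Ferraro 0.2962; Andrade 0.1355; Lindqvist 0.2385; Delacroix 0.1061.
Raw shares: Ibarra 154,969.57; Ferraro 205,246.93; Andrade 93,914.88; Lindqvist 165,258.01; Delacroix 73,510.61.
After rounding ($100): Ibarra $155,000; Ferraro $205,200; Andrade $93,900; Lindqvist $165,300; Delacroix $73,500. Sum = $692,900.
No rounding difference to absorb.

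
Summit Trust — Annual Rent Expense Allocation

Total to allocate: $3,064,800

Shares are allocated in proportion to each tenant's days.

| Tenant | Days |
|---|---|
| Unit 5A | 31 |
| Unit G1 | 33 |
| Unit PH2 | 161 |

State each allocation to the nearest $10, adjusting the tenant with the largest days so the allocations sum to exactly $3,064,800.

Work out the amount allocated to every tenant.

Total days = 225.
Proportional shares: Unit 5A 31/225 × $3,064,800 = 422,261.33; Unit G1 33/225 × $3,064,800 = 449,504.00; Unit PH2 161/225 × $3,064,800 = 2,193,034.67.
At nearest $10: Unit 5A $422,260; Unit G1 $449,500; Unit PH2 $2,193,030. Sum = $3,064,790.
Difference $3,064,800 − $3,064,790 = +$10 applied to largest days (Unit PH2): Unit PH2 becomes $2,193,040.

Unit 5A: $422,260; Unit G1: $449,500; Unit PH2: $2,193,040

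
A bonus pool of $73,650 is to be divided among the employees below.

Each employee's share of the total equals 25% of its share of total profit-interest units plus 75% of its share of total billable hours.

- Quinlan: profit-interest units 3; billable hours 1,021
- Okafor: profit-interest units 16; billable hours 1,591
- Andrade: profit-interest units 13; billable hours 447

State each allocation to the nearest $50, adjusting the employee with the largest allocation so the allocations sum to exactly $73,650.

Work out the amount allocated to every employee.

Quinlan: $20,150; Okafor: $37,950; Andrade: $15,550

Totals — profit-interest units 32, billable hours 3,059.
Composite weights (25% profit-interest units + 75% billable hours): Quinlan 0.2738; Okafor 0.5151; Andrade 0.2112.
Unrounded shares: Quinlan 20,162.75; Okafor 37,935.53; Andrade 15,551.72.
Rounded to nearest $50: Quinlan $20,150; Okafor $37,950; Andrade $15,550. Sum = $73,650.
Rounded total matches; no reconciliation needed.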